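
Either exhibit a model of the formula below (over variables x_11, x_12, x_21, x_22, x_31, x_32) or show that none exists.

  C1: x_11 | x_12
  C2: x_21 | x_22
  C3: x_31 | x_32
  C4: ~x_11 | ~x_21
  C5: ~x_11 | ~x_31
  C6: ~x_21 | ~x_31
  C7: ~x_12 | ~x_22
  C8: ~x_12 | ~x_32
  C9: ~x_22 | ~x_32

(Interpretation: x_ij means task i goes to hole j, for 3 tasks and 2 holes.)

UNSATISFIABLE

Try x_11 = 1.
(~x_21) alone gives x_21 = 0.
(x_22) alone gives x_22 = 1.
(~x_31) alone gives x_31 = 0.
(x_32) alone gives x_32 = 1.
That conflicts with the unit clause (~x_32).
Backtrack on x_11: now try x_11 = 0.
(x_12) alone gives x_12 = 1.
(~x_22) alone gives x_22 = 0.
(x_21) alone gives x_21 = 1.
(~x_31) alone gives x_31 = 0.
(x_32) alone gives x_32 = 1.
That conflicts with the unit clause (~x_32).
Neither x_11 = 1 nor x_11 = 0 works.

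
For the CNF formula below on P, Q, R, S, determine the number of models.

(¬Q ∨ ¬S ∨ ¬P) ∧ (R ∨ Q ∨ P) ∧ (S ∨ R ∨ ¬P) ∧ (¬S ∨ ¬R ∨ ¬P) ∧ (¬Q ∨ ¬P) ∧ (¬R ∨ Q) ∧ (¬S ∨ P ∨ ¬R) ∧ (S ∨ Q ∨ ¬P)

There are 2^4 = 16 truth assignments over (P, Q, R, S).
Check each against the 8 clauses (columns in the order P, Q, R, S):
  F F F F  ✗ fails (R ∨ Q ∨ P)
  F F F T  ✗ fails (R ∨ Q ∨ P)
  F F T F  ✗ fails (¬R ∨ Q)
  F F T T  ✗ fails (¬R ∨ Q)
  F T F F  ✓ satisfies all
  F T F T  ✓ satisfies all
  F T T F  ✓ satisfies all
  F T T T  ✗ fails (¬S ∨ P ∨ ¬R)
  T F F F  ✗ fails (S ∨ R ∨ ¬P)
  T F F T  ✓ satisfies all
  T F T F  ✗ fails (¬R ∨ Q)
  T F T T  ✗ fails (¬S ∨ ¬R ∨ ¬P)
  T T F F  ✗ fails (S ∨ R ∨ ¬P)
  T T F T  ✗ fails (¬Q ∨ ¬S ∨ ¬P)
  T T T F  ✗ fails (¬Q ∨ ¬P)
  T T T T  ✗ fails (¬Q ∨ ¬S ∨ ¬P)
4 of the 16 rows are models.

4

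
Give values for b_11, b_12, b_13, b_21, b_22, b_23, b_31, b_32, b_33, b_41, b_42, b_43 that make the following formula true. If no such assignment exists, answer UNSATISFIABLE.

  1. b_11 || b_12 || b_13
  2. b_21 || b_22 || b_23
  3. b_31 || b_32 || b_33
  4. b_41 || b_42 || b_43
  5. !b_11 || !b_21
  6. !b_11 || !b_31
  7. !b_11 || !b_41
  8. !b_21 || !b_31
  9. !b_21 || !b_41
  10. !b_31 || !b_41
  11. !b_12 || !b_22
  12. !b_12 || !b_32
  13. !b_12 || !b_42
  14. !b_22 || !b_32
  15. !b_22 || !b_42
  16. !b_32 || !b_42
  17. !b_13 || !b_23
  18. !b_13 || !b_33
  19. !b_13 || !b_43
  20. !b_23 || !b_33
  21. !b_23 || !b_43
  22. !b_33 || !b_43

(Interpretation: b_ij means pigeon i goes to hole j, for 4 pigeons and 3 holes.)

Suppose b_11 = false.
Suppose b_12 = true.
From the singleton clause (!b_22), b_22 = false.
From the singleton clause (!b_32), b_32 = false.
From the singleton clause (!b_42), b_42 = false.
Suppose b_21 = true.
From the singleton clause (!b_31), b_31 = false.
From the singleton clause (b_33), b_33 = true.
From the singleton clause (!b_41), b_41 = false.
From the singleton clause (b_43), b_43 = true.
That conflicts with the unit clause (!b_43).
So b_21 must be the other value — set b_21 = false.
From the singleton clause (b_23), b_23 = true.
From the singleton clause (!b_13), b_13 = false.
From the singleton clause (!b_33), b_33 = false.
From the singleton clause (b_31), b_31 = true.
From the singleton clause (!b_41), b_41 = false.
From the singleton clause (b_43), b_43 = true.
That conflicts with the unit clause (!b_43).
Either choice for b_21 ends in contradiction.
So b_12 must be the other value — set b_12 = false.
From the singleton clause (b_13), b_13 = true.
From the singleton clause (!b_23), b_23 = false.
From the singleton clause (!b_33), b_33 = false.
From the singleton clause (!b_43), b_43 = false.
Suppose b_21 = true.
From the singleton clause (!b_31), b_31 = false.
From the singleton clause (b_32), b_32 = true.
From the singleton clause (!b_41), b_41 = false.
From the singleton clause (b_42), b_42 = true.
That conflicts with the unit clause (!b_42).
So b_21 must be the other value — set b_21 = false.
From the singleton clause (b_22), b_22 = true.
From the singleton clause (!b_32), b_32 = false.
From the singleton clause (b_31), b_31 = true.
From the singleton clause (!b_41), b_41 = false.
From the singleton clause (b_42), b_42 = true.
That conflicts with the unit clause (!b_42).
Either choice for b_21 ends in contradiction.
Either choice for b_12 ends in contradiction.
So b_11 must be the other value — set b_11 = true.
From the singleton clause (!b_21), b_21 = false.
From the singleton clause (!b_31), b_31 = false.
From the singleton clause (!b_41), b_41 = false.
Suppose b_22 = true.
From the singleton clause (!b_12), b_12 = false.
From the singleton clause (!b_32), b_32 = false.
From the singleton clause (b_33), b_33 = true.
From the singleton clause (!b_42), b_42 = false.
From the singleton clause (b_43), b_43 = true.
That conflicts with the unit clause (!b_43).
So b_22 must be the other value — set b_22 = false.
From the singleton clause (b_23), b_23 = true.
From the singleton clause (!b_13), b_13 = false.
From the singleton clause (!b_33), b_33 = false.
From the singleton clause (b_32), b_32 = true.
From the singleton clause (!b_12), b_12 = false.
From the singleton clause (!b_42), b_42 = false.
From the singleton clause (b_43), b_43 = true.
That conflicts with the unit clause (!b_43).
Either choice for b_22 ends in contradiction.
Either choice for b_11 ends in contradiction.

UNSATISFIABLE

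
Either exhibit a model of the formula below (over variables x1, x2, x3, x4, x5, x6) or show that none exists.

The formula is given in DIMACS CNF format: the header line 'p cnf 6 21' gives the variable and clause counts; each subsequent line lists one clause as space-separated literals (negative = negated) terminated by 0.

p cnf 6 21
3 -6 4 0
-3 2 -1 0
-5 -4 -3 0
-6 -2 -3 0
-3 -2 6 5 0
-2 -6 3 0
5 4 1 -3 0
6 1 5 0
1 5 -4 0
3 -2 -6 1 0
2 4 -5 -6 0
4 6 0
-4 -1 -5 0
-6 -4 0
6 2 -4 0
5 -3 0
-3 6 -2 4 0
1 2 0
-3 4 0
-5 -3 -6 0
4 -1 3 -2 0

x1=False,  x2=True,  x3=False,  x4=True,  x5=True,  x6=False

Case x4 = True:
The clause (¬x6) is unit, so x6 = False.
The clause (x2) is unit, so x2 = True.
Case x5 = True:
The clause (¬x3) is unit, so x3 = False.
The clause (¬x1) is unit, so x1 = False.
This assignment satisfies each clause.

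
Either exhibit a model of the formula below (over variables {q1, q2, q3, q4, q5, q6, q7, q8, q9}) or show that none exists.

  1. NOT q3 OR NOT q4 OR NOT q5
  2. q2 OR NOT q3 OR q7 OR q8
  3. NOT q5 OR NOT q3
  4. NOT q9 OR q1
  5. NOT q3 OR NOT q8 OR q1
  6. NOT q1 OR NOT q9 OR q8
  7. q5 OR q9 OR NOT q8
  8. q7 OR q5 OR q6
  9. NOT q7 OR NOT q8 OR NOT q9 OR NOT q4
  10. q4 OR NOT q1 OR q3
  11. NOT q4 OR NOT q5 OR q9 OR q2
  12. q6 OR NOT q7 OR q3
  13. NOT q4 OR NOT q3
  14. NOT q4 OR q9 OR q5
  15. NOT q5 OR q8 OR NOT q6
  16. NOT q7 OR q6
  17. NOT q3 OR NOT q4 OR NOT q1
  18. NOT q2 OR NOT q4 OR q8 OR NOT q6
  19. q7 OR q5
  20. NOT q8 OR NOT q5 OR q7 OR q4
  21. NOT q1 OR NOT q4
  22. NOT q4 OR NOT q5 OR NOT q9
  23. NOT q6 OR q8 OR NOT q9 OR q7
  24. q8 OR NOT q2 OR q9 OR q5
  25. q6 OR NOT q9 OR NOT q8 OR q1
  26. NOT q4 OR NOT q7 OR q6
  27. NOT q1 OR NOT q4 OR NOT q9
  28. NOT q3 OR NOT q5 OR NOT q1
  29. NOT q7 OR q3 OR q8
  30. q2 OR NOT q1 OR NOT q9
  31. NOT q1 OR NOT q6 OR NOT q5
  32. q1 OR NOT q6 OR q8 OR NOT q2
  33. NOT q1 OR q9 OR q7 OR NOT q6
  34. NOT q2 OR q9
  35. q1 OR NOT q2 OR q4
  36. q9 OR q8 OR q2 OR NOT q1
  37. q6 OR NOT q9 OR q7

q1=true,  q2=true,  q3=true,  q4=false,  q5=false,  q6=true,  q7=true,  q8=true,  q9=true

Try q5 = false.
From the singleton clause (q7), q7 = true.
From the singleton clause (q6), q6 = true.
Try q9 = true.
From the singleton clause (q1), q1 = true.
From the singleton clause (q8), q8 = true.
From the singleton clause (NOT q4), q4 = false.
From the singleton clause (q3), q3 = true.
From the singleton clause (q2), q2 = true.
Every clause now holds.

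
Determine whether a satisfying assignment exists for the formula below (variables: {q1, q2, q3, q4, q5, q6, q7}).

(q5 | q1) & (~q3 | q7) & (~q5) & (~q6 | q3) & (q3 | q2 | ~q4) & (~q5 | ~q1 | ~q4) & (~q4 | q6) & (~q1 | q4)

From the singleton clause (~q5), q5 = 0.
From the singleton clause (q1), q1 = 1.
From the singleton clause (q4), q4 = 1.
From the singleton clause (q6), q6 = 1.
From the singleton clause (q3), q3 = 1.
From the singleton clause (q7), q7 = 1.
No clause remains; q2 is free.
A satisfying assignment: q1=1; q2=0; q3=1; q4=1; q5=0; q6=1; q7=1.

Yes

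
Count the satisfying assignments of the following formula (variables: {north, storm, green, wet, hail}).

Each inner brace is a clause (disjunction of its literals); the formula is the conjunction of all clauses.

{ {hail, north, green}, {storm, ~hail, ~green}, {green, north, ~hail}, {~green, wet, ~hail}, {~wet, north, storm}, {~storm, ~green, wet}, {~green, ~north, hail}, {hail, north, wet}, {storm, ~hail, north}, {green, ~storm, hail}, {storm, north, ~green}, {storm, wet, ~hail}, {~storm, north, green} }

8

There are 2^5 = 32 truth assignments over (north, storm, green, wet, hail).
Split on wet. With wet = 1, the clauses containing wet are satisfied and ~wet drops from the rest; 6 of the 2^4 = 16 assignments to the other variables satisfy what remains.
With wet = 0, by the same count on the reduced clause set, 2 assignments work.
Total: 6 + 2 = 8.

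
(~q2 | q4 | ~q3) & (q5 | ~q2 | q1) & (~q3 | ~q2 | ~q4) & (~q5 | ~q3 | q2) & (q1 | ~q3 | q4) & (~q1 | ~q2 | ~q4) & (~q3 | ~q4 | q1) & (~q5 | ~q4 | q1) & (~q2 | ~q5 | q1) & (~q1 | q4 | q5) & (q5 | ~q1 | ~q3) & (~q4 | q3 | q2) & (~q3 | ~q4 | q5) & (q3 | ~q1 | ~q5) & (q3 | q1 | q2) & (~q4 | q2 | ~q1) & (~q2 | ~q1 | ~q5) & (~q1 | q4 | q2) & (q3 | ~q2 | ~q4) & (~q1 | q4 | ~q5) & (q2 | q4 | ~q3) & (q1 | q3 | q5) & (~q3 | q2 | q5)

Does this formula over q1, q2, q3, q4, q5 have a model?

No

Case q2 = 0:
Case q5 = 0:
(~q3) alone gives q3 = 0.
(~q4) alone gives q4 = 0.
(~q1) alone gives q1 = 0.
Now (q1) is unsatisfied and unit — conflict.
That branch fails; take q5 = 1 instead.
(~q3) alone gives q3 = 0.
(~q4) alone gives q4 = 0.
(~q1) alone gives q1 = 0.
Now (q1) is unsatisfied and unit — conflict.
Both values of q5 lead to a conflict.
That branch fails; take q2 = 1 instead.
Case q4 = 1:
(~q3) alone gives q3 = 0.
Now (q3) is unsatisfied and unit — conflict.
That branch fails; take q4 = 0 instead.
(~q3) alone gives q3 = 0.
Case q5 = 1:
(q1) alone gives q1 = 1.
Now (~q1) is unsatisfied and unit — conflict.
That branch fails; take q5 = 0 instead.
(q1) alone gives q1 = 1.
Now (~q1) is unsatisfied and unit — conflict.
Both values of q5 lead to a conflict.
Both values of q4 lead to a conflict.
Both values of q2 lead to a conflict.
No assignment satisfies every clause.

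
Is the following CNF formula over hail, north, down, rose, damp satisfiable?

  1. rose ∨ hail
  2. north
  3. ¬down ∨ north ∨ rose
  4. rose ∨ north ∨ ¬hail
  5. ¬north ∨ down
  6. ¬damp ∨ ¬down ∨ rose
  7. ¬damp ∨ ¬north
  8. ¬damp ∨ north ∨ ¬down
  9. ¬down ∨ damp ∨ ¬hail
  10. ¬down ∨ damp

No, unsatisfiable

(north) alone gives north = True.
(down) alone gives down = True.
(¬damp) alone gives damp = False.
Now (damp) is unsatisfied and unit — conflict.
No assignment satisfies every clause.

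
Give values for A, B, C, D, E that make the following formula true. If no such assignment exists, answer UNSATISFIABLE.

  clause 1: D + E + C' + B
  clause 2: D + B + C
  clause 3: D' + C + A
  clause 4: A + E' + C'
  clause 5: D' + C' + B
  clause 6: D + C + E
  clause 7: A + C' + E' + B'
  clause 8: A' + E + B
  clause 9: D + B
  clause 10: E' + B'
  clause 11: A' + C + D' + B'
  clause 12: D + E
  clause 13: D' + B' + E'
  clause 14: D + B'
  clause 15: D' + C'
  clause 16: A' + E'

Branch on D: set D = 1.
(C') alone gives C = 0.
(A) alone gives A = 1.
(B') alone gives B = 0.
(E) alone gives E = 1.
But (E') is also a unit clause — contradiction.
So D must be the other value — set D = 0.
(B) alone gives B = 1.
But (B') is also a unit clause — contradiction.
Both values of D lead to a conflict.

UNSATISFIABLE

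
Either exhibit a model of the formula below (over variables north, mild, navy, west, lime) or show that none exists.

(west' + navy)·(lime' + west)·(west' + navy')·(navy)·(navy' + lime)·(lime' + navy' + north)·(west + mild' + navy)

UNSATISFIABLE

The clause (navy) is unit, so navy = 1.
The clause (west') is unit, so west = 0.
The clause (lime') is unit, so lime = 0.
That conflicts with the unit clause (lime).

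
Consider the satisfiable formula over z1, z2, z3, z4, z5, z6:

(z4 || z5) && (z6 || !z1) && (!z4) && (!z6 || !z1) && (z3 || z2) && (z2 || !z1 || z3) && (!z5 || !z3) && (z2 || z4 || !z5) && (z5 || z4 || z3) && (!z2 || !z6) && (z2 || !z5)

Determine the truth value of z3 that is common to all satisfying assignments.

False

Suppose z3 = true.
Unit clause (!z4) forces z4 = false.
Unit clause (z5) forces z5 = true.
But (!z5) is also a unit clause — contradiction.
So every satisfying assignment has z3 = False.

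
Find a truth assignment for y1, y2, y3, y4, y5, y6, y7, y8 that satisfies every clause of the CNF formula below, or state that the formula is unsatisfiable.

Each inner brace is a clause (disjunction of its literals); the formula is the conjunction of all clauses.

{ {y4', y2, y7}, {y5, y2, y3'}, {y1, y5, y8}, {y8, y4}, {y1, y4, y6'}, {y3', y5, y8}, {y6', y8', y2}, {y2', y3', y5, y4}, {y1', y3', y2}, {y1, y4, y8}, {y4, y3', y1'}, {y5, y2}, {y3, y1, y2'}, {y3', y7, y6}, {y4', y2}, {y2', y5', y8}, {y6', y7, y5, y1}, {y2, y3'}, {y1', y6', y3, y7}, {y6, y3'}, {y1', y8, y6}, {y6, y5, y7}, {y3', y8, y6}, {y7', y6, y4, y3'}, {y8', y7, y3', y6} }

y1 ↦ 1; y2 ↦ 1; y3 ↦ 0; y4 ↦ 1; y5 ↦ 0; y6 ↦ 0; y7 ↦ 1; y8 ↦ 1

Branch on y8: set y8 = 1.
Branch on y6: set y6 = 0.
(y3') alone gives y3 = 0.
Branch on y5: set y5 = 0.
(y2) alone gives y2 = 1.
(y1) alone gives y1 = 1.
(y7) alone gives y7 = 1.
All clauses hold; y4 can take either value.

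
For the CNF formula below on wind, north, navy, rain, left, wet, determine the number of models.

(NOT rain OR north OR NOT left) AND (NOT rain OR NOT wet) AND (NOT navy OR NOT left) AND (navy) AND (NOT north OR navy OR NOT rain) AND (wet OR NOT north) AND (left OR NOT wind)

There are 2^6 = 64 truth assignments over (wind, north, navy, rain, left, wet).
Split on rain. With rain = true, the clauses containing rain are satisfied and NOT rain drops from the rest; 1 of the 2^5 = 32 assignments to the other variables satisfy what remains.
With rain = false, by the same count on the reduced clause set, 3 assignments work.
(One model: wind=F, north=F, navy=T, rain=F, left=F, wet=F.)
Total: 1 + 3 = 4.

4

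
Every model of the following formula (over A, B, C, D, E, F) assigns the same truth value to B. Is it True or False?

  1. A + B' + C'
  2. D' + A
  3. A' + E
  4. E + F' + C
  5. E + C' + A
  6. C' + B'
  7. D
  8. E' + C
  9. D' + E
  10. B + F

Suppose B = 1.
From the singleton clause (C'), C = 0.
From the singleton clause (D), D = 1.
From the singleton clause (A), A = 1.
From the singleton clause (E), E = 1.
That conflicts with the unit clause (E').
So every satisfying assignment has B = False.

False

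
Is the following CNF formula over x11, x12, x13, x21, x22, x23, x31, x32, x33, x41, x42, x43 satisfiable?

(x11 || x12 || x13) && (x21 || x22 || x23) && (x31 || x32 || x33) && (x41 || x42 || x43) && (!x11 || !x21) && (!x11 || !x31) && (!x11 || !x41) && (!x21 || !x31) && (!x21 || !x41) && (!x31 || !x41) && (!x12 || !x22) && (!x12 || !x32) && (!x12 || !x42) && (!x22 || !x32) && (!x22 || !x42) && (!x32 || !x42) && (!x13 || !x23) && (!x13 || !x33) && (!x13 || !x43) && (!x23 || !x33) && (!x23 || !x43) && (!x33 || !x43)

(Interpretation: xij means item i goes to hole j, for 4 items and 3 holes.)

No, unsatisfiable

Branch on x11: set x11 = false.
Branch on x12: set x12 = true.
(!x22) alone gives x22 = false.
(!x32) alone gives x32 = false.
(!x42) alone gives x42 = false.
Branch on x21: set x21 = true.
(!x31) alone gives x31 = false.
(x33) alone gives x33 = true.
(!x41) alone gives x41 = false.
(x43) alone gives x43 = true.
Now (!x43) is unsatisfied and unit — conflict.
That branch fails; take x21 = false instead.
(x23) alone gives x23 = true.
(!x13) alone gives x13 = false.
(!x33) alone gives x33 = false.
(x31) alone gives x31 = true.
(!x41) alone gives x41 = false.
(x43) alone gives x43 = true.
Now (!x43) is unsatisfied and unit — conflict.
Neither x21 = true nor x21 = false works.
That branch fails; take x12 = false instead.
(x13) alone gives x13 = true.
(!x23) alone gives x23 = false.
(!x33) alone gives x33 = false.
(!x43) alone gives x43 = false.
Branch on x21: set x21 = true.
(!x31) alone gives x31 = false.
(x32) alone gives x32 = true.
(!x41) alone gives x41 = false.
(x42) alone gives x42 = true.
Now (!x42) is unsatisfied and unit — conflict.
That branch fails; take x21 = false instead.
(x22) alone gives x22 = true.
(!x32) alone gives x32 = false.
(x31) alone gives x31 = true.
(!x41) alone gives x41 = false.
(x42) alone gives x42 = true.
Now (!x42) is unsatisfied and unit — conflict.
Neither x21 = true nor x21 = false works.
Neither x12 = true nor x12 = false works.
That branch fails; take x11 = true instead.
(!x21) alone gives x21 = false.
(!x31) alone gives x31 = false.
(!x41) alone gives x41 = false.
Branch on x22: set x22 = true.
(!x12) alone gives x12 = false.
(!x32) alone gives x32 = false.
(x33) alone gives x33 = true.
(!x42) alone gives x42 = false.
(x43) alone gives x43 = true.
Now (!x43) is unsatisfied and unit — conflict.
That branch fails; take x22 = false instead.
(x23) alone gives x23 = true.
(!x13) alone gives x13 = false.
(!x33) alone gives x33 = false.
(x32) alone gives x32 = true.
(!x12) alone gives x12 = false.
(!x42) alone gives x42 = false.
(x43) alone gives x43 = true.
Now (!x43) is unsatisfied and unit — conflict.
Neither x22 = true nor x22 = false works.
Neither x11 = true nor x11 = false works.
No assignment satisfies every clause.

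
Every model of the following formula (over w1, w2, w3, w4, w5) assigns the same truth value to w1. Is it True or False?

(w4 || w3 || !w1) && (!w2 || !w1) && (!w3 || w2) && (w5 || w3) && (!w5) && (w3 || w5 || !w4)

False

Suppose w1 = true.
From the singleton clause (!w2), w2 = false.
From the singleton clause (!w3), w3 = false.
From the singleton clause (w4), w4 = true.
From the singleton clause (w5), w5 = true.
That conflicts with the unit clause (!w5).
So every satisfying assignment has w1 = False.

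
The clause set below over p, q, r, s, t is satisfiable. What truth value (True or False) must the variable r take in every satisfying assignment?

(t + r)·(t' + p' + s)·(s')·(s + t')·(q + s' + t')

Suppose r = 0.
Unit clause (t) forces t = 1.
Unit clause (s') forces s = 0.
That conflicts with the unit clause (s).
So every satisfying assignment has r = True.

True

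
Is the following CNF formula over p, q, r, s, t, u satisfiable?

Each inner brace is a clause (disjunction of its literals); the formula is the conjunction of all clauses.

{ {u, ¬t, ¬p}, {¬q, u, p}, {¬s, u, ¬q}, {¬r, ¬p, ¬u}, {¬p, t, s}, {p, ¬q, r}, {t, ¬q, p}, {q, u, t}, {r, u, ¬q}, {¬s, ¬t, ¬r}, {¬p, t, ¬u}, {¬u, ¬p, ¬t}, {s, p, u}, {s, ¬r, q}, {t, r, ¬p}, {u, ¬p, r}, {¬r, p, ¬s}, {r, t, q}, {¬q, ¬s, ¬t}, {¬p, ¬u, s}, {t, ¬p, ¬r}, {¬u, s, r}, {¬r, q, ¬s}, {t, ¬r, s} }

Yes

Try u = False.
Try t = True.
From the singleton clause (¬p), p = False.
From the singleton clause (¬q), q = False.
From the singleton clause (s), s = True.
From the singleton clause (¬r), r = False.
All clauses are satisfied.
A satisfying assignment: p: False,  q: False,  r: False,  s: True,  t: True,  u: False.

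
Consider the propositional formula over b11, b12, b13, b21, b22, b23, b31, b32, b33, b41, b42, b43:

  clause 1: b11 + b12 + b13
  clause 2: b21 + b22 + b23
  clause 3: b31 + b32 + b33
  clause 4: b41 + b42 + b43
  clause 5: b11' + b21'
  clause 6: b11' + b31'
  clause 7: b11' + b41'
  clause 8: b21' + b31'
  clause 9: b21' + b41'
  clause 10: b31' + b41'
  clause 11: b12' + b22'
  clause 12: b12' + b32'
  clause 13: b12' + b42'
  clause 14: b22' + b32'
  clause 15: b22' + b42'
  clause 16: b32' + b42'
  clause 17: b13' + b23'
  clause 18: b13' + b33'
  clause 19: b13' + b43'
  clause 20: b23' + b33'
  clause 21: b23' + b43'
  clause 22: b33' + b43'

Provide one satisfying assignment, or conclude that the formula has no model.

Try b11 = 0.
Try b12 = 1.
The clause (b22') is unit, so b22 = 0.
The clause (b32') is unit, so b32 = 0.
The clause (b42') is unit, so b42 = 0.
Try b21 = 1.
The clause (b31') is unit, so b31 = 0.
The clause (b33) is unit, so b33 = 1.
The clause (b41') is unit, so b41 = 0.
The clause (b43) is unit, so b43 = 1.
But (b43') is also a unit clause — contradiction.
Backtrack on b21: now try b21 = 0.
The clause (b23) is unit, so b23 = 1.
The clause (b13') is unit, so b13 = 0.
The clause (b33') is unit, so b33 = 0.
The clause (b31) is unit, so b31 = 1.
The clause (b41') is unit, so b41 = 0.
The clause (b43) is unit, so b43 = 1.
But (b43') is also a unit clause — contradiction.
Either choice for b21 ends in contradiction.
Backtrack on b12: now try b12 = 0.
The clause (b13) is unit, so b13 = 1.
The clause (b23') is unit, so b23 = 0.
The clause (b33') is unit, so b33 = 0.
The clause (b43') is unit, so b43 = 0.
Try b21 = 1.
The clause (b31') is unit, so b31 = 0.
The clause (b32) is unit, so b32 = 1.
The clause (b41') is unit, so b41 = 0.
The clause (b42) is unit, so b42 = 1.
But (b42') is also a unit clause — contradiction.
Backtrack on b21: now try b21 = 0.
The clause (b22) is unit, so b22 = 1.
The clause (b32') is unit, so b32 = 0.
The clause (b31) is unit, so b31 = 1.
The clause (b41') is unit, so b41 = 0.
The clause (b42) is unit, so b42 = 1.
But (b42') is also a unit clause — contradiction.
Either choice for b21 ends in contradiction.
Either choice for b12 ends in contradiction.
Backtrack on b11: now try b11 = 1.
The clause (b21') is unit, so b21 = 0.
The clause (b31') is unit, so b31 = 0.
The clause (b41') is unit, so b41 = 0.
Try b22 = 1.
The clause (b12') is unit, so b12 = 0.
The clause (b32') is unit, so b32 = 0.
The clause (b33) is unit, so b33 = 1.
The clause (b42') is unit, so b42 = 0.
The clause (b43) is unit, so b43 = 1.
But (b43') is also a unit clause — contradiction.
Backtrack on b22: now try b22 = 0.
The clause (b23) is unit, so b23 = 1.
The clause (b13') is unit, so b13 = 0.
The clause (b33') is unit, so b33 = 0.
The clause (b32) is unit, so b32 = 1.
The clause (b12') is unit, so b12 = 0.
The clause (b42') is unit, so b42 = 0.
The clause (b43) is unit, so b43 = 1.
But (b43') is also a unit clause — contradiction.
Either choice for b22 ends in contradiction.
Either choice for b11 ends in contradiction.

UNSATISFIABLE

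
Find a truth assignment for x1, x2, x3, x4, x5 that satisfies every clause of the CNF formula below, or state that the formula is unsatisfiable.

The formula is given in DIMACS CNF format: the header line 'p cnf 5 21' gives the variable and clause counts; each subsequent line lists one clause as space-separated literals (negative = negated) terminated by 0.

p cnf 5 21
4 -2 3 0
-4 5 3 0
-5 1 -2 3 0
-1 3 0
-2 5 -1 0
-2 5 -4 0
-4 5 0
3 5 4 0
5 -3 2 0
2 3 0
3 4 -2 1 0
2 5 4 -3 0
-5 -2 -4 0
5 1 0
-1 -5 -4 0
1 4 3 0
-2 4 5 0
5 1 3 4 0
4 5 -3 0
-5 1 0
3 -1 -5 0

Case x1 = True:
(x3) alone gives x3 = True.
Case x2 = True:
(x5) alone gives x5 = True.
(¬x4) alone gives x4 = False.
This assignment satisfies each clause.

x1=True,  x2=True,  x3=True,  x4=False,  x5=True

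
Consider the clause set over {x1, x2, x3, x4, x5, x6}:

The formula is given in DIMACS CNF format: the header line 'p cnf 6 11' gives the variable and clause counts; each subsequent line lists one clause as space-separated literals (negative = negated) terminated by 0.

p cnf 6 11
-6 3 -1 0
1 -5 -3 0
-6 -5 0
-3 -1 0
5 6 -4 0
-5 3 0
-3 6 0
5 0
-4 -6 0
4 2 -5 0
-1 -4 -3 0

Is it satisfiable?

No

Unit clause (x5) forces x5 = True.
Unit clause (¬x6) forces x6 = False.
Unit clause (x3) forces x3 = True.
Now (¬x3) is unsatisfied and unit — conflict.
No assignment satisfies every clause.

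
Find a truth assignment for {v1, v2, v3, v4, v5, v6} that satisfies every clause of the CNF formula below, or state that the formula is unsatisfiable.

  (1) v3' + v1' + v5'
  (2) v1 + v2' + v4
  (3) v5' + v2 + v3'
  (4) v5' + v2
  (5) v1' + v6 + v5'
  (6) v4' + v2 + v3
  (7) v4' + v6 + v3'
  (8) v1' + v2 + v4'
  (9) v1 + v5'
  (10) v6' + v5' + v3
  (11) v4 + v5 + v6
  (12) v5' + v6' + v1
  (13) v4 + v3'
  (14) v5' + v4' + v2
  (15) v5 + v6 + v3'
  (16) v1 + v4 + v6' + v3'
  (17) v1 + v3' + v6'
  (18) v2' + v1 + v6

v1=1; v2=0; v3=0; v4=0; v5=0; v6=1

Suppose v5 = 0.
Suppose v4 = 0.
Unit clause (v6) forces v6 = 1.
Unit clause (v3') forces v3 = 0.
Suppose v1 = 1.
All clauses hold; v2 can take either value.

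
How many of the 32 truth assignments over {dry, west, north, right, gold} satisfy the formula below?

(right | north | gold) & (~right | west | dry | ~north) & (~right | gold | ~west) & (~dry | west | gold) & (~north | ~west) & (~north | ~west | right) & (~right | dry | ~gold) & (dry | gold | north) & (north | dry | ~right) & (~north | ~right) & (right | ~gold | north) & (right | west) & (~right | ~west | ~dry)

1

There are 2^5 = 32 truth assignments over (dry, west, north, right, gold).
Split on right. With right = 1, the clauses containing right are satisfied and ~right drops from the rest; 1 of the 2^4 = 16 assignments to the other variables satisfy what remains.
With right = 0, by the same count on the reduced clause set, 0 assignments work.
(One model: dry=T, west=F, north=F, right=T, gold=T.)
Total: 1 + 0 = 1.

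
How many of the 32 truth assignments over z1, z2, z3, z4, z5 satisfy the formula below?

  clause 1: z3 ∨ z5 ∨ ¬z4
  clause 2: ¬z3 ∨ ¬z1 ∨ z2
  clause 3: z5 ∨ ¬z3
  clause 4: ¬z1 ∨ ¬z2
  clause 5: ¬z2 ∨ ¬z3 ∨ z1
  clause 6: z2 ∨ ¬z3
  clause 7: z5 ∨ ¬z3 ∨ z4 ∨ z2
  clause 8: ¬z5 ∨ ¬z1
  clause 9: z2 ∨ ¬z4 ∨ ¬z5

There are 2^5 = 32 truth assignments over (z1, z2, z3, z4, z5).
Split on z3. With z3 = True, the clauses containing z3 are satisfied and ¬z3 drops from the rest; 0 of the 2^4 = 16 assignments to the other variables satisfy what remains.
With z3 = False, by the same count on the reduced clause set, 6 assignments work.
Total: 0 + 6 = 6.

6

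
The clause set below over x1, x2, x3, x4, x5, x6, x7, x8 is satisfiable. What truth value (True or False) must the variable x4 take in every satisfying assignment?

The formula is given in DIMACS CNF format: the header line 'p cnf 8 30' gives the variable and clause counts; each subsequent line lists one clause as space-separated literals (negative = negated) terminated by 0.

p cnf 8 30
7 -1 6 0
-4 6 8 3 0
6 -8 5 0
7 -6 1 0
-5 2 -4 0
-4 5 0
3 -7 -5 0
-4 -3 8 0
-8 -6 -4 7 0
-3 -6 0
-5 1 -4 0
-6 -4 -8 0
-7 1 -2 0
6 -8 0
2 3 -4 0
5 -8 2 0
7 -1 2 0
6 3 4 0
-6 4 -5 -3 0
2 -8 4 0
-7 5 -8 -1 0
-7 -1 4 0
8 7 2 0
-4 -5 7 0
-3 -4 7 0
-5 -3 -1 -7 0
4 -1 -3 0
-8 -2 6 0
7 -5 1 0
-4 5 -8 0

False

Suppose x4 = True.
Unit clause (x5) forces x5 = True.
Unit clause (x2) forces x2 = True.
Unit clause (x1) forces x1 = True.
Unit clause (x7) forces x7 = True.
Unit clause (x3) forces x3 = True.
That conflicts with the unit clause (¬x3).
So every satisfying assignment has x4 = False.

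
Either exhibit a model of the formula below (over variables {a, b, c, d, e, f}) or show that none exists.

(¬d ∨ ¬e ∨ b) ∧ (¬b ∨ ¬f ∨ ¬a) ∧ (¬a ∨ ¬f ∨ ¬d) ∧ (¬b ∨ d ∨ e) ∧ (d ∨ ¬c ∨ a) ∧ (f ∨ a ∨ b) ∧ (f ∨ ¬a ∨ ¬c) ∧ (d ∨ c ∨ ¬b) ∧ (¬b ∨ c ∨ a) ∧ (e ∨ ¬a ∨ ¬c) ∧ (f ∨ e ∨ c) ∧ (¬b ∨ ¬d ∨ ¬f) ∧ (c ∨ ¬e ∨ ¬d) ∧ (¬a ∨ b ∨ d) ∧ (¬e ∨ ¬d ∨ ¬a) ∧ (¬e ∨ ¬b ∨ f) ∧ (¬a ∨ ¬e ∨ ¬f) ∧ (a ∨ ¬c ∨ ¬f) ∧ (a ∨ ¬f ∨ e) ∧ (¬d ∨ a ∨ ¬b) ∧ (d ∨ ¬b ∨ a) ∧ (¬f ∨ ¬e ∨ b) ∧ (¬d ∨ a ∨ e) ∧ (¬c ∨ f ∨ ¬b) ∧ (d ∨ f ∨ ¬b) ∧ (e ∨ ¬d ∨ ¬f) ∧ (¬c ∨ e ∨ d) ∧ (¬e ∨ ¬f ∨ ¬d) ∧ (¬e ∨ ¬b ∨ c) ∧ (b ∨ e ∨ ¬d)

UNSATISFIABLE

Suppose d = False.
Suppose b = False.
(¬a) alone gives a = False.
(¬c) alone gives c = False.
(f) alone gives f = True.
(e) alone gives e = True.
Now (¬e) is unsatisfied and unit — conflict.
Undo b and try b = True.
(e) alone gives e = True.
(c) alone gives c = True.
(a) alone gives a = True.
(¬f) alone gives f = False.
Now (f) is unsatisfied and unit — conflict.
Neither b = True nor b = False works.
Undo d and try d = True.
Suppose e = False.
(a) alone gives a = True.
(¬f) alone gives f = False.
(¬c) alone gives c = False.
Now (c) is unsatisfied and unit — conflict.
Undo e and try e = True.
(b) alone gives b = True.
(¬f) alone gives f = False.
Now (f) is unsatisfied and unit — conflict.
Neither e = True nor e = False works.
Neither d = True nor d = False works.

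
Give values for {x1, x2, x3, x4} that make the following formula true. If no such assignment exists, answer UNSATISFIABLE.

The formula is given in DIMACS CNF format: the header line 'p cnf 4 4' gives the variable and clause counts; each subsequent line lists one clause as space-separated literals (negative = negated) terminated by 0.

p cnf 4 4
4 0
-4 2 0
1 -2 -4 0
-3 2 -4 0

(x4) alone gives x4 = True.
(x2) alone gives x2 = True.
(x1) alone gives x1 = True.
No clause remains; x3 is free.

x1 ↦ True,  x2 ↦ True,  x3 ↦ False,  x4 ↦ True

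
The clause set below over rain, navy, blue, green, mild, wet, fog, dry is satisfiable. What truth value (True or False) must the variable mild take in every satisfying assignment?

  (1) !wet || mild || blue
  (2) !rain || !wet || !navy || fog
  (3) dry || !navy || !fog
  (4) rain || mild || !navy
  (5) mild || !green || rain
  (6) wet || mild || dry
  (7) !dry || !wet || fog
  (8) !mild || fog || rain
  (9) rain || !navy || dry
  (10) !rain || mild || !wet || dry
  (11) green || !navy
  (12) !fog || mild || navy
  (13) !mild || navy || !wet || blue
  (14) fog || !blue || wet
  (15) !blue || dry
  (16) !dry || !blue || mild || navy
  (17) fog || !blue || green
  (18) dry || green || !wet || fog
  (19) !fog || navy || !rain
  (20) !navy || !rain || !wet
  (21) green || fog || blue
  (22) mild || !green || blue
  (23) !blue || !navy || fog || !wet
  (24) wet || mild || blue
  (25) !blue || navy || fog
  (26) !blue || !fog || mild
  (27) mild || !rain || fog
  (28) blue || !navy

True

Suppose mild = false.
Branch on wet: set wet = false.
Unit clause (dry) forces dry = true.
Unit clause (blue) forces blue = true.
Unit clause (fog) forces fog = true.
But (!fog) is also a unit clause — contradiction.
Backtrack on wet: now try wet = true.
Unit clause (blue) forces blue = true.
Unit clause (dry) forces dry = true.
Unit clause (fog) forces fog = true.
But (!fog) is also a unit clause — contradiction.
Either choice for wet ends in contradiction.
So every satisfying assignment has mild = True.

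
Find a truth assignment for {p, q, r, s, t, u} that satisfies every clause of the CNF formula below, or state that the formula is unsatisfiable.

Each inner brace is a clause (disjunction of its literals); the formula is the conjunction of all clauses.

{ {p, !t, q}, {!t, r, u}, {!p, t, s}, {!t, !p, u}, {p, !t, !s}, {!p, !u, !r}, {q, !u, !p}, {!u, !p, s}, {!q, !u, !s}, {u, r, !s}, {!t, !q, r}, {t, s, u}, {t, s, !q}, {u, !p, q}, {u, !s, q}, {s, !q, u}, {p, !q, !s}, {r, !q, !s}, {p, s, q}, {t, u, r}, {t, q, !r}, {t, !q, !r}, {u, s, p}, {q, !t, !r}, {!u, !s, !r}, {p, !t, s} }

Branch on p: set p = false.
Branch on t: set t = false.
Branch on s: set s = true.
From the singleton clause (!q), q = false.
From the singleton clause (u), u = true.
From the singleton clause (!r), r = false.
Every clause now holds.

p ↦ false,  q ↦ false,  r ↦ false,  s ↦ true,  t ↦ false,  u ↦ true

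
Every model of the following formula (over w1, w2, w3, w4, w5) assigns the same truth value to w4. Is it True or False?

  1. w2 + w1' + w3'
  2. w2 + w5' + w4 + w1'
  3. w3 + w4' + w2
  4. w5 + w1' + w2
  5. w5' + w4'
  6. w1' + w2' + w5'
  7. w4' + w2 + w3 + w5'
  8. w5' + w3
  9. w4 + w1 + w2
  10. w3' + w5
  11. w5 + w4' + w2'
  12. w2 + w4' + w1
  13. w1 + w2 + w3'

Suppose w4 = 1.
From the singleton clause (w5'), w5 = 0.
From the singleton clause (w3'), w3 = 0.
From the singleton clause (w2), w2 = 1.
Now (w2') is unsatisfied and unit — conflict.
So every satisfying assignment has w4 = False.

False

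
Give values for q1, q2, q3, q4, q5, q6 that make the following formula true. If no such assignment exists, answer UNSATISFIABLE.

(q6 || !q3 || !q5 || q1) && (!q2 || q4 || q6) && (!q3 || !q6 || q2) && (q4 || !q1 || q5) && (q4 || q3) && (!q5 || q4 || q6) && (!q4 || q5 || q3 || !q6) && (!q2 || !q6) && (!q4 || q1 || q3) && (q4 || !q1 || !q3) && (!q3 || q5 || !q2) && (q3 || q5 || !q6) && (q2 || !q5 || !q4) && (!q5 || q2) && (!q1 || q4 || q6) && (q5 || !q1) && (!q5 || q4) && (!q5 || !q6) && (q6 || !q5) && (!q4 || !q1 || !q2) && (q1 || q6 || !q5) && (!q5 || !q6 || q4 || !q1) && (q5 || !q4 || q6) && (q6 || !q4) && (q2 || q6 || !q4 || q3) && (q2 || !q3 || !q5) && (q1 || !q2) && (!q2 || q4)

Branch on q4: set q4 = false.
(q3) alone gives q3 = true.
(!q1) alone gives q1 = false.
(!q5) alone gives q5 = false.
(!q2) alone gives q2 = false.
(!q6) alone gives q6 = false.
This assignment satisfies each clause.

q1: false, q2: false, q3: true, q4: false, q5: false, q6: false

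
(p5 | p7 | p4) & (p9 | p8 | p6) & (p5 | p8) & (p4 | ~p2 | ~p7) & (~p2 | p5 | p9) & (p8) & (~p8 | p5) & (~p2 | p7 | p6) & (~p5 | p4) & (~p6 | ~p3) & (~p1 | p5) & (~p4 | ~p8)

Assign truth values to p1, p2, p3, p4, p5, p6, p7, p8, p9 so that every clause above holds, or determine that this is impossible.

From the singleton clause (p8), p8 = 1.
From the singleton clause (p5), p5 = 1.
From the singleton clause (p4), p4 = 1.
That conflicts with the unit clause (~p4).

UNSATISFIABLE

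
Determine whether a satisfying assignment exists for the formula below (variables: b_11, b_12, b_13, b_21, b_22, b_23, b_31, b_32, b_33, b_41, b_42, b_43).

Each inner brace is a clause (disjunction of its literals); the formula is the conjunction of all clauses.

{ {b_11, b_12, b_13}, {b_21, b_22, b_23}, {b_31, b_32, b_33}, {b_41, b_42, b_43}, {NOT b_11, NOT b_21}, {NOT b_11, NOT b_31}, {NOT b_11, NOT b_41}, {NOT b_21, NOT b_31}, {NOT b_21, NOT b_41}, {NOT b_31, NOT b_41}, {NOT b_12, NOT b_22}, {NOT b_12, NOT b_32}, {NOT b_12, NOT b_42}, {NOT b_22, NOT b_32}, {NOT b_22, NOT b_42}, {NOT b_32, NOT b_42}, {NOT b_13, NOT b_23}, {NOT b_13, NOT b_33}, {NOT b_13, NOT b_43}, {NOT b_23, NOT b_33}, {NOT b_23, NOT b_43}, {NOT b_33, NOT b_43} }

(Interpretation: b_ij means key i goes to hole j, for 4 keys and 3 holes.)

Unsatisfiable

Branch on b_11: set b_11 = false.
Branch on b_12: set b_12 = true.
From the singleton clause (NOT b_22), b_22 = false.
From the singleton clause (NOT b_32), b_32 = false.
From the singleton clause (NOT b_42), b_42 = false.
Branch on b_21: set b_21 = true.
From the singleton clause (NOT b_31), b_31 = false.
From the singleton clause (b_33), b_33 = true.
From the singleton clause (NOT b_41), b_41 = false.
From the singleton clause (b_43), b_43 = true.
Now (NOT b_43) is unsatisfied and unit — conflict.
So b_21 must be the other value — set b_21 = false.
From the singleton clause (b_23), b_23 = true.
From the singleton clause (NOT b_13), b_13 = false.
From the singleton clause (NOT b_33), b_33 = false.
From the singleton clause (b_31), b_31 = true.
From the singleton clause (NOT b_41), b_41 = false.
From the singleton clause (b_43), b_43 = true.
Now (NOT b_43) is unsatisfied and unit — conflict.
Neither b_21 = true nor b_21 = false works.
So b_12 must be the other value — set b_12 = false.
From the singleton clause (b_13), b_13 = true.
From the singleton clause (NOT b_23), b_23 = false.
From the singleton clause (NOT b_33), b_33 = false.
From the singleton clause (NOT b_43), b_43 = false.
Branch on b_21: set b_21 = true.
From the singleton clause (NOT b_31), b_31 = false.
From the singleton clause (b_32), b_32 = true.
From the singleton clause (NOT b_41), b_41 = false.
From the singleton clause (b_42), b_42 = true.
Now (NOT b_42) is unsatisfied and unit — conflict.
So b_21 must be the other value — set b_21 = false.
From the singleton clause (b_22), b_22 = true.
From the singleton clause (NOT b_32), b_32 = false.
From the singleton clause (b_31), b_31 = true.
From the singleton clause (NOT b_41), b_41 = false.
From the singleton clause (b_42), b_42 = true.
Now (NOT b_42) is unsatisfied and unit — conflict.
Neither b_21 = true nor b_21 = false works.
Neither b_12 = true nor b_12 = false works.
So b_11 must be the other value — set b_11 = true.
From the singleton clause (NOT b_21), b_21 = false.
From the singleton clause (NOT b_31), b_31 = false.
From the singleton clause (NOT b_41), b_41 = false.
Branch on b_22: set b_22 = true.
From the singleton clause (NOT b_12), b_12 = false.
From the singleton clause (NOT b_32), b_32 = false.
From the singleton clause (b_33), b_33 = true.
From the singleton clause (NOT b_42), b_42 = false.
From the singleton clause (b_43), b_43 = true.
Now (NOT b_43) is unsatisfied and unit — conflict.
So b_22 must be the other value — set b_22 = false.
From the singleton clause (b_23), b_23 = true.
From the singleton clause (NOT b_13), b_13 = false.
From the singleton clause (NOT b_33), b_33 = false.
From the singleton clause (b_32), b_32 = true.
From the singleton clause (NOT b_12), b_12 = false.
From the singleton clause (NOT b_42), b_42 = false.
From the singleton clause (b_43), b_43 = true.
Now (NOT b_43) is unsatisfied and unit — conflict.
Neither b_22 = true nor b_22 = false works.
Neither b_11 = true nor b_11 = false works.
No assignment satisfies every clause.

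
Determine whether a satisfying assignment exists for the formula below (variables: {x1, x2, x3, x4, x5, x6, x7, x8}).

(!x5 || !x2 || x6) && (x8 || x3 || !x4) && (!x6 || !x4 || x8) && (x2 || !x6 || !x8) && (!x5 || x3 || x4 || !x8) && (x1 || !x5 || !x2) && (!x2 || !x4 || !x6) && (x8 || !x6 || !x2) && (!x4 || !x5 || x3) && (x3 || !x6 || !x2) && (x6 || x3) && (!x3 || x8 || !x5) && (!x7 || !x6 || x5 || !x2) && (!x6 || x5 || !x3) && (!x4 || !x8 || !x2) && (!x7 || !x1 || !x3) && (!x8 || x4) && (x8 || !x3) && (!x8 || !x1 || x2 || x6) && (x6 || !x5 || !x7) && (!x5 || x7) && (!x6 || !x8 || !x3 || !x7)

Case x6 = false:
Unit clause (x3) forces x3 = true.
Unit clause (x8) forces x8 = true.
Unit clause (x4) forces x4 = true.
Unit clause (!x2) forces x2 = false.
Unit clause (!x1) forces x1 = false.
Case x5 = false:
Every clause is now satisfied; x7 is unconstrained.
A satisfying assignment: x1 ↦ false, x2 ↦ false, x3 ↦ true, x4 ↦ true, x5 ↦ false, x6 ↦ false, x7 ↦ false, x8 ↦ true.

Yes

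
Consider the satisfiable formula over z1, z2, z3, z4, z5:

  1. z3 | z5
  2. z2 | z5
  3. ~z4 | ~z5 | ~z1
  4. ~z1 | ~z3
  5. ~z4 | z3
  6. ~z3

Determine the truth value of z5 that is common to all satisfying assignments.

Suppose z5 = 0.
From the singleton clause (z3), z3 = 1.
Now (~z3) is unsatisfied and unit — conflict.
So every satisfying assignment has z5 = True.

True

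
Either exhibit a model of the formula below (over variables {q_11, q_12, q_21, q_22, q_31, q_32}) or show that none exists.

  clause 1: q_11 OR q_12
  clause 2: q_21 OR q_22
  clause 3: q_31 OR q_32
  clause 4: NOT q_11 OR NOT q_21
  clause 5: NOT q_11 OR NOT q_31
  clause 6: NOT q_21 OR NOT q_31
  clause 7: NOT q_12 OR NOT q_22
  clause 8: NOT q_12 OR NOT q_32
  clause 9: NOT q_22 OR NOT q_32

UNSATISFIABLE

Branch on q_11: set q_11 = true.
(NOT q_21) alone gives q_21 = false.
(q_22) alone gives q_22 = true.
(NOT q_31) alone gives q_31 = false.
(q_32) alone gives q_32 = true.
But (NOT q_32) is also a unit clause — contradiction.
Undo q_11 and try q_11 = false.
(q_12) alone gives q_12 = true.
(NOT q_22) alone gives q_22 = false.
(q_21) alone gives q_21 = true.
(NOT q_31) alone gives q_31 = false.
(q_32) alone gives q_32 = true.
But (NOT q_32) is also a unit clause — contradiction.
Both values of q_11 lead to a conflict.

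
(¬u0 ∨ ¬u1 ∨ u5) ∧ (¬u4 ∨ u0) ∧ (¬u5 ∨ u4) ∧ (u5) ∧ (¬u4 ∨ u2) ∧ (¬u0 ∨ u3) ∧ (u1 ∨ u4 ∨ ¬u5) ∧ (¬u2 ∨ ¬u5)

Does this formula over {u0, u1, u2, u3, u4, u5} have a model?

The clause (u5) is unit, so u5 = True.
The clause (u4) is unit, so u4 = True.
The clause (u0) is unit, so u0 = True.
The clause (u2) is unit, so u2 = True.
Now (¬u2) is unsatisfied and unit — conflict.
No assignment satisfies every clause.

No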